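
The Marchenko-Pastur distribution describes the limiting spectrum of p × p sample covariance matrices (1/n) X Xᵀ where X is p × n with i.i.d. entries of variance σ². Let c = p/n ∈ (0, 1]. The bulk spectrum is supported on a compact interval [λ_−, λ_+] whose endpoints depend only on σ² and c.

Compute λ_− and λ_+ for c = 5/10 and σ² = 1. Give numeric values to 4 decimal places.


c = 5/10 = 0.500000; √c = 0.707107.
λ_− = σ² (1 − √c)² = 1 · (1 − 0.707107)² = 1 · (0.292893)² = 0.085786.
λ_+ = σ² (1 + √c)² = 1 · (1 + 0.707107)² = 1 · (1.707107)² = 2.914214.

Rounded to 4 decimal places: λ_− ≈ 0.0858, λ_+ ≈ 2.9142.


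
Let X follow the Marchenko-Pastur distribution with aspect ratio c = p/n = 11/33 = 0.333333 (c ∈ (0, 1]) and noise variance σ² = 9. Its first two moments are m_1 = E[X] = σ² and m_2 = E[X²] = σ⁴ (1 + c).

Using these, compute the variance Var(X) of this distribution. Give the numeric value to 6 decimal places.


m_1 = E[X] = σ² = 9, so m_1² = 81.
m_2 = E[X²] = σ⁴ (1 + c) = 81 · (1 + 0.333333) = 81 · 1.333333 = 108.000000.
(Note m_2 − m_1² simplifies to c · σ⁴ = 0.333333 · 81.)

Var(X) = m_2 − m_1² = 108.000000 − 81 = 27.000000.


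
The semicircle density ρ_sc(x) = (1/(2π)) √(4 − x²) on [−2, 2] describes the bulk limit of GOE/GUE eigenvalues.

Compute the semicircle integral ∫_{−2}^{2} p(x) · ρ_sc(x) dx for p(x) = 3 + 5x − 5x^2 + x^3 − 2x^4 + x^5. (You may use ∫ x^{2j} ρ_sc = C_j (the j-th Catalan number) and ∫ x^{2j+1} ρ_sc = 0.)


Write p(x) = Σ a_i x^i, split into monomials and integrate each against ρ_sc separately.
Using ∫ x^{2j} ρ_sc = C_j = (1/(j+1)) C(2j, j) (Catalan numbers) and ∫ x^{2j+1} ρ_sc = 0 (odd monomials vanish by symmetry):
  i = 0 (even): a_0 · C_{0} = 3 · 1 = 3
  i = 1 (odd): ∫ x^1 ρ_sc = 0 (vanishes)
  i = 2 (even): a_2 · C_{1} = -5 · 1 = -5
  i = 3 (odd): ∫ x^3 ρ_sc = 0 (vanishes)
  i = 4 (even): a_4 · C_{2} = -2 · 2 = -4
  i = 5 (odd): ∫ x^5 ρ_sc = 0 (vanishes)

Summing the contributions: ∫_{−2}^{2} p(x) ρ_sc(x) dx = 3 + (-5) + (-4) = -6.


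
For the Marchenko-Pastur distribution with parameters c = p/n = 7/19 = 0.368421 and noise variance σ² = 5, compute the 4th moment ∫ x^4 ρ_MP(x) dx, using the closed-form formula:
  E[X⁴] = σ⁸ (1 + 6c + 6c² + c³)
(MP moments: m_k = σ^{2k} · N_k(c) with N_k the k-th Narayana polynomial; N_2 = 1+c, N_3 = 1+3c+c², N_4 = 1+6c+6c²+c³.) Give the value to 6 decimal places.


E[X⁴] = σ⁸ (1 + 6c + 6c² + c³) (fourth MP moment). With σ² = 5 (so σ⁸ = 625) and c = 7/19 = 0.368421: E[X⁴] = 625 · (1 + 6·0.368421 + 6·(0.368421)² + (0.368421)³) = 625 · 4.074938.

So E[X^4] = 2546.836274.


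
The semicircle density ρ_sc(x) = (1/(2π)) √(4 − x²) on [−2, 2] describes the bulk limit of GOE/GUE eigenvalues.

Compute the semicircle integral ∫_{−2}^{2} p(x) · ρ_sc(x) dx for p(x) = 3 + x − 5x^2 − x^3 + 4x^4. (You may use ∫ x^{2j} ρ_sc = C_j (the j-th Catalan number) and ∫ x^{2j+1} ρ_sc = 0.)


Write p(x) = Σ a_i x^i, split into monomials and integrate each against ρ_sc separately.
Using ∫ x^{2j} ρ_sc = C_j = (1/(j+1)) C(2j, j) (Catalan numbers) and ∫ x^{2j+1} ρ_sc = 0 (odd monomials vanish by symmetry):
  i = 0 (even): a_0 · C_{0} = 3 · 1 = 3
  i = 1 (odd): ∫ x^1 ρ_sc = 0 (vanishes)
  i = 2 (even): a_2 · C_{1} = -5 · 1 = -5
  i = 3 (odd): ∫ x^3 ρ_sc = 0 (vanishes)
  i = 4 (even): a_4 · C_{2} = 4 · 2 = 8

Summing the contributions: ∫_{−2}^{2} p(x) ρ_sc(x) dx = 3 + (-5) + 8 = 6.


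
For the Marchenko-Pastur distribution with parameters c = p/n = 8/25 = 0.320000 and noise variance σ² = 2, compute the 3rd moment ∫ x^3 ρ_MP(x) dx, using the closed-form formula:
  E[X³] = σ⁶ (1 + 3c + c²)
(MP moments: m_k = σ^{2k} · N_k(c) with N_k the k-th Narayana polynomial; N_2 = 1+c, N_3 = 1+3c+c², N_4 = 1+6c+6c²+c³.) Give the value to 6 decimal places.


E[X³] = σ⁶ (1 + 3c + c²) (third MP moment). With σ² = 2 (so σ⁶ = 8) and c = 8/25 = 0.320000: E[X³] = 8 · (1 + 3·0.320000 + (0.320000)²) = 8 · 2.062400.

So E[X^3] = 16.499200.


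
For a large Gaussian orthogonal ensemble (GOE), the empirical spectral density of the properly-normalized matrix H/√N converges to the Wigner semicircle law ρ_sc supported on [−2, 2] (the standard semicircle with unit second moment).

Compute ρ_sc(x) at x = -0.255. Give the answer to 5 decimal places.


ρ_sc(x) = (1/(2π)) √(4 − x²). With x = -0.255:
  4 − x² = 4 − (-0.255)² = 4 − 0.065025 = 3.934975.
  √(4 − x²) = 1.983677.
  1/(2π) = 0.159155.
  ρ_sc(-0.255) = 0.159155 · 1.983677 = 0.315712.

Rounded to 5 decimal places: ρ_sc(-0.255) ≈ 0.31571.


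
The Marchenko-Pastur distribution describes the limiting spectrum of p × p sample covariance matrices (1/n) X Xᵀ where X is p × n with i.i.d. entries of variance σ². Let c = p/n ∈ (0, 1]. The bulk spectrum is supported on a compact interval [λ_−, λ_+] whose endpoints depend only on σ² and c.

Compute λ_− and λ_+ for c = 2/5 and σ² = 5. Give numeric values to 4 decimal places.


c = 2/5 = 0.400000; √c = 0.632456.
λ_− = σ² (1 − √c)² = 5 · (1 − 0.632456)² = 5 · (0.367544)² = 0.675445.
λ_+ = σ² (1 + √c)² = 5 · (1 + 0.632456)² = 5 · (1.632456)² = 13.324555.

Rounded to 4 decimal places: λ_− ≈ 0.6754, λ_+ ≈ 13.3246.


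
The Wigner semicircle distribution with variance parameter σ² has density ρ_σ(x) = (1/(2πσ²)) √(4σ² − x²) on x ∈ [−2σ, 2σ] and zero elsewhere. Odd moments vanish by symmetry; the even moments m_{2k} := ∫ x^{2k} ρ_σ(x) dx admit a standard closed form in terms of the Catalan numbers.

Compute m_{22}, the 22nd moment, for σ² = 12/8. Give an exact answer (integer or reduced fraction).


By the scaled semicircle moment identity, m_{2k} = σ^{2k} · C_k with k = 11.
C_11 = (1/(k+1)) · C(2k, k) = (1/12) · C(22, 11) = (1/12) · 705432 = 58786.
σ^{2k} = (σ²)^k = (12/8)^11 = 177147/2048.

Therefore m_{22} = σ^{22} · C_11 = (177147/2048) · 58786 = 5206881771/1024.


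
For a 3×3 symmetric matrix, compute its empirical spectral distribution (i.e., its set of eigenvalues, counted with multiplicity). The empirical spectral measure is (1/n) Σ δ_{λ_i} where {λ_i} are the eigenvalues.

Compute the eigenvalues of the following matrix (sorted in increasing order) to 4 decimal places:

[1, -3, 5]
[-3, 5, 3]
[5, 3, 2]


Since M is real symmetric, all three eigenvalues are real; they are the roots of det(λI − M) = λ³ − (tr M) λ² + s λ − det M, where s is the sum of the principal 2×2 minors.
tr M = 1 + 5 + 2 = 8.
s = (1·5 − (-3)²) + (1·2 − 5²) + (5·2 − 3²) = -4 + (-23) + 1 = -26.
det M (expand along row 1) = 1·1 − (-3)·(-21) + 5·(-34) = -232.
Characteristic polynomial: λ³ − 8λ² − 26λ + 232 = 0.
Substitute λ = y + (tr M)/3 = y + 2.666667 to remove the quadratic term: y³ + p·y + q = 0 with p = s − (tr M)²/3 = -47.333333 and q = −2(tr M)³/27 + (tr M)·s/3 − det M = 124.740741.
Three real roots ⇒ use the trigonometric (Viète) form: r = 2√(−p/3) = 7.944250, φ = arccos(3q/(p·r)) = arccos(-0.995198) = 3.043555 rad.
y_k = r·cos(φ/3 − 2πk/3) for k = 0, 1, 2 gives y = 4.194794, 3.745214, -7.940009.
λ_k = y_k + 2.666667 gives λ = 6.8615, 6.4119, -5.2733 (check: the sum is 8.0000 = tr M).

Eigenvalues sorted in increasing order: [-5.2733, 6.4119, 6.8615].


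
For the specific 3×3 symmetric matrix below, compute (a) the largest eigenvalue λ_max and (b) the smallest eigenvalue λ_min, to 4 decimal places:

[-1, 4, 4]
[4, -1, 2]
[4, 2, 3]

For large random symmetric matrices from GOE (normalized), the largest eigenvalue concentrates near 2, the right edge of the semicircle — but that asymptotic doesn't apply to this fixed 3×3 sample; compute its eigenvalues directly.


Since M is real symmetric, all three eigenvalues are real; they are the roots of det(λI − M) = λ³ − (tr M) λ² + s λ − det M, where s is the sum of the principal 2×2 minors.
tr M = -1 + (-1) + 3 = 1.
s = ((-1)·(-1) − 4²) + ((-1)·3 − 4²) + ((-1)·3 − 2²) = -15 + (-19) + (-7) = -41.
det M (expand along row 1) = (-1)·(-7) − 4·4 + 4·12 = 39.
Characteristic polynomial: λ³ − λ² − 41λ − 39 = 0.
Substitute λ = y + (tr M)/3 = y + 0.333333 to remove the quadratic term: y³ + p·y + q = 0 with p = s − (tr M)²/3 = -41.333333 and q = −2(tr M)³/27 + (tr M)·s/3 − det M = -52.740741.
Three real roots ⇒ use the trigonometric (Viète) form: r = 2√(−p/3) = 7.423686, φ = arccos(3q/(p·r)) = arccos(0.515641) = 1.029041 rad.
y_k = r·cos(φ/3 − 2πk/3) for k = 0, 1, 2 gives y = 6.991222, -1.333333, -5.657889.
λ_k = y_k + 0.333333 gives λ = 7.3246, -1.0000, -5.3246 (check: the sum is 1.0000 = tr M).

Hence λ_max = 7.3246 and λ_min = -5.3246.


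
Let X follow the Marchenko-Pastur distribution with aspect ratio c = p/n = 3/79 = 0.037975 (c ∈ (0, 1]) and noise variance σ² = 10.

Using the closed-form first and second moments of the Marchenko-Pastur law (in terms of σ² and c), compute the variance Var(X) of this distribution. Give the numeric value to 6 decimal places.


Recall the MP moments m_1 = E[X] = σ² and m_2 = E[X²] = σ⁴ (1 + c).
m_1 = E[X] = σ² = 10, so m_1² = 100.
m_2 = E[X²] = σ⁴ (1 + c) = 100 · (1 + 0.037975) = 100 · 1.037975 = 103.797468.
(Note m_2 − m_1² simplifies to c · σ⁴ = 0.037975 · 100.)

Var(X) = m_2 − m_1² = 103.797468 − 100 = 3.797468.


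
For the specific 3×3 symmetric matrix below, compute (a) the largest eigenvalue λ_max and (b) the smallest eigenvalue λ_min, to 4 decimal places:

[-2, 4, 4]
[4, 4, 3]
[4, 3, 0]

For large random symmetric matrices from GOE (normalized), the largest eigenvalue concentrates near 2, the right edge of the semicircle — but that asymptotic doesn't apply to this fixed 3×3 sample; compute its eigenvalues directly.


Since M is real symmetric, all three eigenvalues are real; they are the roots of det(λI − M) = λ³ − (tr M) λ² + s λ − det M, where s is the sum of the principal 2×2 minors.
tr M = -2 + 4 + 0 = 2.
s = ((-2)·4 − 4²) + ((-2)·0 − 4²) + (4·0 − 3²) = -24 + (-16) + (-9) = -49.
det M (expand along row 1) = (-2)·(-9) − 4·(-12) + 4·(-4) = 50.
Characteristic polynomial: λ³ − 2λ² − 49λ − 50 = 0.
Substitute λ = y + (tr M)/3 = y + 0.666667 to remove the quadratic term: y³ + p·y + q = 0 with p = s − (tr M)²/3 = -50.333333 and q = −2(tr M)³/27 + (tr M)·s/3 − det M = -83.259259.
Three real roots ⇒ use the trigonometric (Viète) form: r = 2√(−p/3) = 8.192137, φ = arccos(3q/(p·r)) = arccos(0.605760) = 0.920075 rad.
y_k = r·cos(φ/3 − 2πk/3) for k = 0, 1, 2 gives y = 7.809872, -1.763032, -6.046841.
λ_k = y_k + 0.666667 gives λ = 8.4765, -1.0964, -5.3802 (check: the sum is 2.0000 = tr M).

Hence λ_max = 8.4765 and λ_min = -5.3802.


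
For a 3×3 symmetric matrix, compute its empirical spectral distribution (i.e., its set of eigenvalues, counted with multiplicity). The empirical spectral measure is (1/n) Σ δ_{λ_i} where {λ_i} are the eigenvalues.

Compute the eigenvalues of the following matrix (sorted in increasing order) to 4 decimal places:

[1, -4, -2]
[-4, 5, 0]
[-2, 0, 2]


Since M is real symmetric, all three eigenvalues are real; they are the roots of det(λI − M) = λ³ − (tr M) λ² + s λ − det M, where s is the sum of the principal 2×2 minors.
tr M = 1 + 5 + 2 = 8.
s = (1·5 − (-4)²) + (1·2 − (-2)²) + (5·2 − 0²) = -11 + (-2) + 10 = -3.
det M (expand along row 1) = 1·10 − (-4)·(-8) + (-2)·10 = -42.
Characteristic polynomial: λ³ − 8λ² − 3λ + 42 = 0.
Substitute λ = y + (tr M)/3 = y + 2.666667 to remove the quadratic term: y³ + p·y + q = 0 with p = s − (tr M)²/3 = -24.333333 and q = −2(tr M)³/27 + (tr M)·s/3 − det M = -3.925926.
Three real roots ⇒ use the trigonometric (Viète) form: r = 2√(−p/3) = 5.696002, φ = arccos(3q/(p·r)) = arccos(0.084975) = 1.485719 rad.
y_k = r·cos(φ/3 − 2πk/3) for k = 0, 1, 2 gives y = 5.011656, -0.161513, -4.850143.
λ_k = y_k + 2.666667 gives λ = 7.6783, 2.5052, -2.1835 (check: the sum is 8.0000 = tr M).

Eigenvalues sorted in increasing order: [-2.1835, 2.5052, 7.6783].


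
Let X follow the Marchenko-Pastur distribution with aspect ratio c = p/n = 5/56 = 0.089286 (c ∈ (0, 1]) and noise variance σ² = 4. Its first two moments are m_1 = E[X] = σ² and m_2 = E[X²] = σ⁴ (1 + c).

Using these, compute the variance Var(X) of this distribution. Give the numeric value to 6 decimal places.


m_1 = E[X] = σ² = 4, so m_1² = 16.
m_2 = E[X²] = σ⁴ (1 + c) = 16 · (1 + 0.089286) = 16 · 1.089286 = 17.428571.
(Note m_2 − m_1² simplifies to c · σ⁴ = 0.089286 · 16.)

Var(X) = m_2 − m_1² = 17.428571 − 16 = 1.428571.


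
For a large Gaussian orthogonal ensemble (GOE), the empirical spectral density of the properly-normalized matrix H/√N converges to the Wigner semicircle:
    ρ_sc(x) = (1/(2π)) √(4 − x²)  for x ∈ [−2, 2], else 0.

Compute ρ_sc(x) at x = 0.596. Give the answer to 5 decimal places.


ρ_sc(x) = (1/(2π)) √(4 − x²). With x = 0.596:
  4 − x² = 4 − (0.596)² = 4 − 0.355216 = 3.644784.
  √(4 − x²) = 1.909132.
  1/(2π) = 0.159155.
  ρ_sc(0.596) = 0.159155 · 1.909132 = 0.303848.

Rounded to 5 decimal places: ρ_sc(0.596) ≈ 0.30385.


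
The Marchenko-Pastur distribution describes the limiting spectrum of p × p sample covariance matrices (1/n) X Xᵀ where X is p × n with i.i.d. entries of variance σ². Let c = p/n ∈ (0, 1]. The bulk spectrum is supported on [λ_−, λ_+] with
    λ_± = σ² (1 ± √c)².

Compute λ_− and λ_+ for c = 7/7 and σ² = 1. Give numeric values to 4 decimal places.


c = 7/7 = 1.000000; √c = 1.000000.
λ_− = σ² (1 − √c)² = 1 · (1 − 1.000000)² = 1 · (0.000000)² = 0.000000.
λ_+ = σ² (1 + √c)² = 1 · (1 + 1.000000)² = 1 · (2.000000)² = 4.000000.

Rounded to 4 decimal places: λ_− ≈ 0.0000, λ_+ ≈ 4.0000.


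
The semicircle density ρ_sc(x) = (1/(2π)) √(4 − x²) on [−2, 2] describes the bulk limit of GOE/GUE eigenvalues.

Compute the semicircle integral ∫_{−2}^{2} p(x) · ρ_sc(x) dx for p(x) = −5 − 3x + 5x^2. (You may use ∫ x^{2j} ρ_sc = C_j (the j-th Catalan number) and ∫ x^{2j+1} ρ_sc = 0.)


Write p(x) = Σ a_i x^i, split into monomials and integrate each against ρ_sc separately.
Using ∫ x^{2j} ρ_sc = C_j = (1/(j+1)) C(2j, j) (Catalan numbers) and ∫ x^{2j+1} ρ_sc = 0 (odd monomials vanish by symmetry):
  i = 0 (even): a_0 · C_{0} = -5 · 1 = -5
  i = 1 (odd): ∫ x^1 ρ_sc = 0 (vanishes)
  i = 2 (even): a_2 · C_{1} = 5 · 1 = 5

Summing the contributions: ∫_{−2}^{2} p(x) ρ_sc(x) dx = (-5) + 5 = 0.


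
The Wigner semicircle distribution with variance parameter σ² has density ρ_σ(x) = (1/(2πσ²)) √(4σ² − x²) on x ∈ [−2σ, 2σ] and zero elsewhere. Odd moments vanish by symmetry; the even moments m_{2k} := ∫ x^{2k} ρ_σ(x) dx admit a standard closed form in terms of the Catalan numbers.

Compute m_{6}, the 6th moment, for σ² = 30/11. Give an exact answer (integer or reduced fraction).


By the scaled semicircle moment identity, m_{2k} = σ^{2k} · C_k with k = 3.
C_3 = (1/(k+1)) · C(2k, k) = (1/4) · C(6, 3) = (1/4) · 20 = 5.
σ^{2k} = (σ²)^k = (30/11)^3 = 27000/1331.

Therefore m_{6} = σ^{6} · C_3 = (27000/1331) · 5 = 135000/1331.


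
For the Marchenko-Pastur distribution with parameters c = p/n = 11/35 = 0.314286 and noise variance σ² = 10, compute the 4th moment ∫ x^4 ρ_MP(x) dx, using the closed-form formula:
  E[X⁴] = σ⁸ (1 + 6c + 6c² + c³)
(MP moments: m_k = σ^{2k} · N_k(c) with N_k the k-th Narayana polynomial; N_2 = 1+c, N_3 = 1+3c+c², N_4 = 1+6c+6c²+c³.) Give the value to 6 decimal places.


E[X⁴] = σ⁸ (1 + 6c + 6c² + c³) (fourth MP moment). With σ² = 10 (so σ⁸ = 10000) and c = 11/35 = 0.314286: E[X⁴] = 10000 · (1 + 6·0.314286 + 6·(0.314286)² + (0.314286)³) = 10000 · 3.509411.

So E[X^4] = 35094.110787.


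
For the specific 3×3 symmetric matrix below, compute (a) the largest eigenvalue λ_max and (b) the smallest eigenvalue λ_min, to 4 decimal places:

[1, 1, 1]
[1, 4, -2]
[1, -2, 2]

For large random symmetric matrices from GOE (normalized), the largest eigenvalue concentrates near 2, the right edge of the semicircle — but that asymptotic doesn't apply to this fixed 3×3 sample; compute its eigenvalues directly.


Since M is real symmetric, all three eigenvalues are real; they are the roots of det(λI − M) = λ³ − (tr M) λ² + s λ − det M, where s is the sum of the principal 2×2 minors.
tr M = 1 + 4 + 2 = 7.
s = (1·4 − 1²) + (1·2 − 1²) + (4·2 − (-2)²) = 3 + 1 + 4 = 8.
det M (expand along row 1) = 1·4 − 1·4 + 1·(-6) = -6.
Characteristic polynomial: λ³ − 7λ² + 8λ + 6 = 0.
Substitute λ = y + (tr M)/3 = y + 2.333333 to remove the quadratic term: y³ + p·y + q = 0 with p = s − (tr M)²/3 = -8.333333 and q = −2(tr M)³/27 + (tr M)·s/3 − det M = -0.740741.
Three real roots ⇒ use the trigonometric (Viète) form: r = 2√(−p/3) = 3.333333, φ = arccos(3q/(p·r)) = arccos(0.080000) = 1.490711 rad.
y_k = r·cos(φ/3 − 2πk/3) for k = 0, 1, 2 gives y = 2.930210, -0.088973, -2.841236.
λ_k = y_k + 2.333333 gives λ = 5.2635, 2.2444, -0.5079 (check: the sum is 7.0000 = tr M).

Hence λ_max = 5.2635 and λ_min = -0.5079.


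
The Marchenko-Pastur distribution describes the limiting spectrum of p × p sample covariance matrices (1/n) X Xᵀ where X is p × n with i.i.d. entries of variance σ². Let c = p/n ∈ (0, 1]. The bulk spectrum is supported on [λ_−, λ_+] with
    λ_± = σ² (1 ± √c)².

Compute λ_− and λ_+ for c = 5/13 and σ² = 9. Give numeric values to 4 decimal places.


c = 5/13 = 0.384615; √c = 0.620174.
λ_− = σ² (1 − √c)² = 9 · (1 − 0.620174)² = 9 · (0.379826)² = 1.298412.
λ_+ = σ² (1 + √c)² = 9 · (1 + 0.620174)² = 9 · (1.620174)² = 23.624665.

Rounded to 4 decimal places: λ_− ≈ 1.2984, λ_+ ≈ 23.6247.


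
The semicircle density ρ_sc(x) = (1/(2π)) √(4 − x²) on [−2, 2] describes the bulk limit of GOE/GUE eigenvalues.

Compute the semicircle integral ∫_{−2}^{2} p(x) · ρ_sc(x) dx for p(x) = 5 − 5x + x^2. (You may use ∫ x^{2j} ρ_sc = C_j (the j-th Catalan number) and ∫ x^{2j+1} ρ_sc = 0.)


Write p(x) = Σ a_i x^i, split into monomials and integrate each against ρ_sc separately.
Using ∫ x^{2j} ρ_sc = C_j = (1/(j+1)) C(2j, j) (Catalan numbers) and ∫ x^{2j+1} ρ_sc = 0 (odd monomials vanish by symmetry):
  i = 0 (even): a_0 · C_{0} = 5 · 1 = 5
  i = 1 (odd): ∫ x^1 ρ_sc = 0 (vanishes)
  i = 2 (even): a_2 · C_{1} = 1 · 1 = 1

Summing the contributions: ∫_{−2}^{2} p(x) ρ_sc(x) dx = 5 + 1 = 6.


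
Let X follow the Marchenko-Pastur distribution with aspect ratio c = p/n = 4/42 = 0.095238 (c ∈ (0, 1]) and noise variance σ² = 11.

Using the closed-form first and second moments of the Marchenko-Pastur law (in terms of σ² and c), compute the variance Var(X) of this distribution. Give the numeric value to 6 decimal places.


Recall the MP moments m_1 = E[X] = σ² and m_2 = E[X²] = σ⁴ (1 + c).
m_1 = E[X] = σ² = 11, so m_1² = 121.
m_2 = E[X²] = σ⁴ (1 + c) = 121 · (1 + 0.095238) = 121 · 1.095238 = 132.523810.
(Note m_2 − m_1² simplifies to c · σ⁴ = 0.095238 · 121.)

Var(X) = m_2 − m_1² = 132.523810 − 121 = 11.523810.


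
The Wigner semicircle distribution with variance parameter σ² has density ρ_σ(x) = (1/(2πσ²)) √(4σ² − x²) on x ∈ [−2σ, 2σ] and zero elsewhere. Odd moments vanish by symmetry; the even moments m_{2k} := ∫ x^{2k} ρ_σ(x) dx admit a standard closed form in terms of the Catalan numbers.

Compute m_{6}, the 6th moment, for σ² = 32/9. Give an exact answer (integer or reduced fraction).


By the scaled semicircle moment identity, m_{2k} = σ^{2k} · C_k with k = 3.
C_3 = (1/(k+1)) · C(2k, k) = (1/4) · C(6, 3) = (1/4) · 20 = 5.
σ^{2k} = (σ²)^k = (32/9)^3 = 32768/729.

Therefore m_{6} = σ^{6} · C_3 = (32768/729) · 5 = 163840/729.


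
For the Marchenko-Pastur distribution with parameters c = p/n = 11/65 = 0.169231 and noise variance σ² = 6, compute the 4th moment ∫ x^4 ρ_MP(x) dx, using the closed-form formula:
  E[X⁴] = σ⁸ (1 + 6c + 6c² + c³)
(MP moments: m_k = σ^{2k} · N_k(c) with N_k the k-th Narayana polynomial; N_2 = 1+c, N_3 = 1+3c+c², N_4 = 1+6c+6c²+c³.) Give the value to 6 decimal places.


E[X⁴] = σ⁸ (1 + 6c + 6c² + c³) (fourth MP moment). With σ² = 6 (so σ⁸ = 1296) and c = 11/65 = 0.169231: E[X⁴] = 1296 · (1 + 6·0.169231 + 6·(0.169231)² + (0.169231)³) = 1296 · 2.192066.

So E[X^4] = 2840.916945.


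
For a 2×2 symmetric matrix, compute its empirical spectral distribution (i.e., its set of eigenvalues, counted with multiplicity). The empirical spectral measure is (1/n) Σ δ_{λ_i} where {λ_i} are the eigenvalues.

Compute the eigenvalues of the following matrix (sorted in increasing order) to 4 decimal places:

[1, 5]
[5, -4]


Since M is real symmetric, both eigenvalues are real; they are the roots of det(λI − M) = λ² − (tr M) λ + det M.
tr M = 1 + (-4) = -3.
det M = 1·(-4) − 5² = -4 − 25 = -29.
Characteristic polynomial: λ² + 3λ − 29 = 0.
Discriminant Δ = (tr M)² − 4·det M = 9 − (-116) = 125; √Δ = 11.180340.
λ = (tr M ± √Δ)/2 = (-3 ± 11.180340)/2, giving (tr M − √Δ)/2 = -7.0902 and (tr M + √Δ)/2 = 4.0902.

Eigenvalues sorted in increasing order: [-7.0902, 4.0902].


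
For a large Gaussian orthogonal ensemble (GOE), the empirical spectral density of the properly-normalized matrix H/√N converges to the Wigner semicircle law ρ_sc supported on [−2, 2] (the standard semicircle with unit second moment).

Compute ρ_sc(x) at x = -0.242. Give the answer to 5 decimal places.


ρ_sc(x) = (1/(2π)) √(4 − x²). With x = -0.242:
  4 − x² = 4 − (-0.242)² = 4 − 0.058564 = 3.941436.
  √(4 − x²) = 1.985305.
  1/(2π) = 0.159155.
  ρ_sc(-0.242) = 0.159155 · 1.985305 = 0.315971.

Rounded to 5 decimal places: ρ_sc(-0.242) ≈ 0.31597.


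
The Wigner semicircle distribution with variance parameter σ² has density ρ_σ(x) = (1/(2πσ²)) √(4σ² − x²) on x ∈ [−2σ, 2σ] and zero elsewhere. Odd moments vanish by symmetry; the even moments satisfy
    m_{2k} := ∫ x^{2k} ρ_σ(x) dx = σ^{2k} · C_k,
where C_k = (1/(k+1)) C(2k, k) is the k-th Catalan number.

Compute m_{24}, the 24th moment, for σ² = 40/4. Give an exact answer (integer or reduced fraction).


By the scaled semicircle moment identity, m_{2k} = σ^{2k} · C_k with k = 12.
C_12 = (1/(k+1)) · C(2k, k) = (1/13) · C(24, 12) = (1/13) · 2704156 = 208012.
σ^{2k} = (σ²)^k = (40/4)^12 = 1000000000000.

Therefore m_{24} = σ^{24} · C_12 = 1000000000000 · 208012 = 208012000000000000.


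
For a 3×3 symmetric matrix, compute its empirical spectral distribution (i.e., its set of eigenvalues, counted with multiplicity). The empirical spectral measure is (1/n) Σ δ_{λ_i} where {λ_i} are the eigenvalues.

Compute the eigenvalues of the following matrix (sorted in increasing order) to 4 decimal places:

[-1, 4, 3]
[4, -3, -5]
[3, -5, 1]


Since M is real symmetric, all three eigenvalues are real; they are the roots of det(λI − M) = λ³ − (tr M) λ² + s λ − det M, where s is the sum of the principal 2×2 minors.
tr M = -1 + (-3) + 1 = -3.
s = ((-1)·(-3) − 4²) + ((-1)·1 − 3²) + ((-3)·1 − (-5)²) = -13 + (-10) + (-28) = -51.
det M (expand along row 1) = (-1)·(-28) − 4·19 + 3·(-11) = -81.
Characteristic polynomial: λ³ + 3λ² − 51λ + 81 = 0.
Substitute λ = y + (tr M)/3 = y − 1.000000 to remove the quadratic term: y³ + p·y + q = 0 with p = s − (tr M)²/3 = -54.000000 and q = −2(tr M)³/27 + (tr M)·s/3 − det M = 134.000000.
Three real roots ⇒ use the trigonometric (Viète) form: r = 2√(−p/3) = 8.485281, φ = arccos(3q/(p·r)) = arccos(-0.877336) = 2.641079 rad.
y_k = r·cos(φ/3 − 2πk/3) for k = 0, 1, 2 gives y = 5.404054, 2.963407, -8.367462.
λ_k = y_k − 1.000000 gives λ = 4.4041, 1.9634, -9.3675 (check: the sum is -3.0000 = tr M).

Eigenvalues sorted in increasing order: [-9.3675, 1.9634, 4.4041].


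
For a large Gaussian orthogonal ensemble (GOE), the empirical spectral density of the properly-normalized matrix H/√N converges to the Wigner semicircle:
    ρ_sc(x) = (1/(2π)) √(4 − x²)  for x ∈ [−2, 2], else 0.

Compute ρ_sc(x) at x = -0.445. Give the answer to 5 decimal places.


ρ_sc(x) = (1/(2π)) √(4 − x²). With x = -0.445:
  4 − x² = 4 − (-0.445)² = 4 − 0.198025 = 3.801975.
  √(4 − x²) = 1.949865.
  1/(2π) = 0.159155.
  ρ_sc(-0.445) = 0.159155 · 1.949865 = 0.310331.

Rounded to 5 decimal places: ρ_sc(-0.445) ≈ 0.31033.


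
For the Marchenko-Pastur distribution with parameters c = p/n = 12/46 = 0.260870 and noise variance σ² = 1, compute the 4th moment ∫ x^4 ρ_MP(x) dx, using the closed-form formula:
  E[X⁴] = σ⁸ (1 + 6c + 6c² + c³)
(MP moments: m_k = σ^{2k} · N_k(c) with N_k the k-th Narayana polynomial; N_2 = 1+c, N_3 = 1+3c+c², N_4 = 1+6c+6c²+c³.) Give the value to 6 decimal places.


E[X⁴] = σ⁸ (1 + 6c + 6c² + c³) (fourth MP moment). With σ² = 1 (so σ⁸ = 1) and c = 12/46 = 0.260870: E[X⁴] = 1 · (1 + 6·0.260870 + 6·(0.260870)² + (0.260870)³) = 1 · 2.991288.

So E[X^4] = 2.991288.


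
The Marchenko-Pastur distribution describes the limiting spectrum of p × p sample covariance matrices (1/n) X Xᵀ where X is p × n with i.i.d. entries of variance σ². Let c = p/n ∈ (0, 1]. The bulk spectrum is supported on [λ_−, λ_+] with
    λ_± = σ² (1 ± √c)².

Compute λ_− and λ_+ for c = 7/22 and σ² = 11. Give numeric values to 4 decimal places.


c = 7/22 = 0.318182; √c = 0.564076.
λ_− = σ² (1 − √c)² = 11 · (1 − 0.564076)² = 11 · (0.435924)² = 2.090326.
λ_+ = σ² (1 + √c)² = 11 · (1 + 0.564076)² = 11 · (1.564076)² = 26.909674.

Rounded to 4 decimal places: λ_− ≈ 2.0903, λ_+ ≈ 26.9097.


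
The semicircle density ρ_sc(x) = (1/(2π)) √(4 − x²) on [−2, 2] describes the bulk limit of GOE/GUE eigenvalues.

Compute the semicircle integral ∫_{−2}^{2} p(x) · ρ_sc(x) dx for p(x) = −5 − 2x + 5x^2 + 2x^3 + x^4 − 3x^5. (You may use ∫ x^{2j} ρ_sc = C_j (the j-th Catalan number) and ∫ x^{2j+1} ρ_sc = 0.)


Write p(x) = Σ a_i x^i, split into monomials and integrate each against ρ_sc separately.
Using ∫ x^{2j} ρ_sc = C_j = (1/(j+1)) C(2j, j) (Catalan numbers) and ∫ x^{2j+1} ρ_sc = 0 (odd monomials vanish by symmetry):
  i = 0 (even): a_0 · C_{0} = -5 · 1 = -5
  i = 1 (odd): ∫ x^1 ρ_sc = 0 (vanishes)
  i = 2 (even): a_2 · C_{1} = 5 · 1 = 5
  i = 3 (odd): ∫ x^3 ρ_sc = 0 (vanishes)
  i = 4 (even): a_4 · C_{2} = 1 · 2 = 2
  i = 5 (odd): ∫ x^5 ρ_sc = 0 (vanishes)

Summing the contributions: ∫_{−2}^{2} p(x) ρ_sc(x) dx = (-5) + 5 + 2 = 2.


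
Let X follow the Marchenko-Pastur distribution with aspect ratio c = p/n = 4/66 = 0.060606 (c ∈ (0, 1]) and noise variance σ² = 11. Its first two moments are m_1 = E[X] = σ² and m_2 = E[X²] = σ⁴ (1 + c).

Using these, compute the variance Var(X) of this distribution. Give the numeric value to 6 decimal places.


m_1 = E[X] = σ² = 11, so m_1² = 121.
m_2 = E[X²] = σ⁴ (1 + c) = 121 · (1 + 0.060606) = 121 · 1.060606 = 128.333333.
(Note m_2 − m_1² simplifies to c · σ⁴ = 0.060606 · 121.)

Var(X) = m_2 − m_1² = 128.333333 − 121 = 7.333333.


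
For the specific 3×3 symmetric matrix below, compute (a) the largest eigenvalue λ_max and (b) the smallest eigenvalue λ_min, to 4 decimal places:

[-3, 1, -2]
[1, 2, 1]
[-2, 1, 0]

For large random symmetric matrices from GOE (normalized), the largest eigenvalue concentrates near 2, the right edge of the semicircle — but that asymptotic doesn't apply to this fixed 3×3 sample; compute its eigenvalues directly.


Since M is real symmetric, all three eigenvalues are real; they are the roots of det(λI − M) = λ³ − (tr M) λ² + s λ − det M, where s is the sum of the principal 2×2 minors.
tr M = -3 + 2 + 0 = -1.
s = ((-3)·2 − 1²) + ((-3)·0 − (-2)²) + (2·0 − 1²) = -7 + (-4) + (-1) = -12.
det M (expand along row 1) = (-3)·(-1) − 1·2 + (-2)·5 = -9.
Characteristic polynomial: λ³ + λ² − 12λ + 9 = 0.
Substitute λ = y + (tr M)/3 = y − 0.333333 to remove the quadratic term: y³ + p·y + q = 0 with p = s − (tr M)²/3 = -12.333333 and q = −2(tr M)³/27 + (tr M)·s/3 − det M = 13.074074.
Three real roots ⇒ use the trigonometric (Viète) form: r = 2√(−p/3) = 4.055175, φ = arccos(3q/(p·r)) = arccos(-0.784228) = 2.472247 rad.
y_k = r·cos(φ/3 − 2πk/3) for k = 0, 1, 2 gives y = 2.754400, 1.200259, -3.954659.
λ_k = y_k − 0.333333 gives λ = 2.4211, 0.8669, -4.2880 (check: the sum is -1.0000 = tr M).

Hence λ_max = 2.4211 and λ_min = -4.2880.


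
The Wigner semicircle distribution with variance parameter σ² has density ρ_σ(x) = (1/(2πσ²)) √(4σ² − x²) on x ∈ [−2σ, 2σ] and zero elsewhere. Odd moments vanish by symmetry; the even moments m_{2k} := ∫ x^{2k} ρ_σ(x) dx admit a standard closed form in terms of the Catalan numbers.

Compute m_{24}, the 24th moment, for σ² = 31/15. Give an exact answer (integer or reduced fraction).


By the scaled semicircle moment identity, m_{2k} = σ^{2k} · C_k with k = 12.
C_12 = (1/(k+1)) · C(2k, k) = (1/13) · C(24, 12) = (1/13) · 2704156 = 208012.
σ^{2k} = (σ²)^k = (31/15)^12 = 787662783788549761/129746337890625.

Therefore m_{24} = σ^{24} · C_12 = (787662783788549761/129746337890625) · 208012 = 163843310981423812885132/129746337890625.


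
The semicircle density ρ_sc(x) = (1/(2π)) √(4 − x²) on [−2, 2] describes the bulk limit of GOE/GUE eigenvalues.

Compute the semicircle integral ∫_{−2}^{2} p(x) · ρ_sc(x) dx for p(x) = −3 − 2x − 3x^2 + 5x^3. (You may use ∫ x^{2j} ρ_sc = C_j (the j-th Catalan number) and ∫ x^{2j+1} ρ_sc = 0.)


Write p(x) = Σ a_i x^i, split into monomials and integrate each against ρ_sc separately.
Using ∫ x^{2j} ρ_sc = C_j = (1/(j+1)) C(2j, j) (Catalan numbers) and ∫ x^{2j+1} ρ_sc = 0 (odd monomials vanish by symmetry):
  i = 0 (even): a_0 · C_{0} = -3 · 1 = -3
  i = 1 (odd): ∫ x^1 ρ_sc = 0 (vanishes)
  i = 2 (even): a_2 · C_{1} = -3 · 1 = -3
  i = 3 (odd): ∫ x^3 ρ_sc = 0 (vanishes)

Summing the contributions: ∫_{−2}^{2} p(x) ρ_sc(x) dx = (-3) + (-3) = -6.


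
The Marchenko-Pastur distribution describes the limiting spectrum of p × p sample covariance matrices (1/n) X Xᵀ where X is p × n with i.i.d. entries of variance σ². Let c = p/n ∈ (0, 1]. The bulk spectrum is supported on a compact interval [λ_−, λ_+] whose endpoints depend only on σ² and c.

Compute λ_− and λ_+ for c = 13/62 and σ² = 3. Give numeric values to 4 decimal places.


c = 13/62 = 0.209677; √c = 0.457905.
λ_− = σ² (1 − √c)² = 3 · (1 − 0.457905)² = 3 · (0.542095)² = 0.881599.
λ_+ = σ² (1 + √c)² = 3 · (1 + 0.457905)² = 3 · (1.457905)² = 6.376465.

Rounded to 4 decimal places: λ_− ≈ 0.8816, λ_+ ≈ 6.3765.


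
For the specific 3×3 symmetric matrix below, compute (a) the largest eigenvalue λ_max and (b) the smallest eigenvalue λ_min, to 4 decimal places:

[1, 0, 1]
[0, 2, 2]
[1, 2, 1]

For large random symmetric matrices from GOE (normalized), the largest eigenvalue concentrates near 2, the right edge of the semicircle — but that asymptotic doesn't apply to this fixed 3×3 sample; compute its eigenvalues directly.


Since M is real symmetric, all three eigenvalues are real; they are the roots of det(λI − M) = λ³ − (tr M) λ² + s λ − det M, where s is the sum of the principal 2×2 minors.
tr M = 1 + 2 + 1 = 4.
s = (1·2 − 0²) + (1·1 − 1²) + (2·1 − 2²) = 2 + 0 + (-2) = 0.
det M (expand along row 1) = 1·(-2) − 0·(-2) + 1·(-2) = -4.
Characteristic polynomial: λ³ − 4λ² + 4 = 0.
Substitute λ = y + (tr M)/3 = y + 1.333333 to remove the quadratic term: y³ + p·y + q = 0 with p = s − (tr M)²/3 = -5.333333 and q = −2(tr M)³/27 + (tr M)·s/3 − det M = -0.740741.
Three real roots ⇒ use the trigonometric (Viète) form: r = 2√(−p/3) = 2.666667, φ = arccos(3q/(p·r)) = arccos(0.156250) = 1.413903 rad.
y_k = r·cos(φ/3 − 2πk/3) for k = 0, 1, 2 gives y = 2.375942, -0.139397, -2.236545.
λ_k = y_k + 1.333333 gives λ = 3.7093, 1.1939, -0.9032 (check: the sum is 4.0000 = tr M).

Hence λ_max = 3.7093 and λ_min = -0.9032.


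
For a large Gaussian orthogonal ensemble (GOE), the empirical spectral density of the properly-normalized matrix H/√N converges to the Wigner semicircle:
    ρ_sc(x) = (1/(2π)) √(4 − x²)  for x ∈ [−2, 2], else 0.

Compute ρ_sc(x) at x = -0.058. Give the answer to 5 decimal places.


ρ_sc(x) = (1/(2π)) √(4 − x²). With x = -0.058:
  4 − x² = 4 − (-0.058)² = 4 − 0.003364 = 3.996636.
  √(4 − x²) = 1.999159.
  1/(2π) = 0.159155.
  ρ_sc(-0.058) = 0.159155 · 1.999159 = 0.318176.

Rounded to 5 decimal places: ρ_sc(-0.058) ≈ 0.31818.


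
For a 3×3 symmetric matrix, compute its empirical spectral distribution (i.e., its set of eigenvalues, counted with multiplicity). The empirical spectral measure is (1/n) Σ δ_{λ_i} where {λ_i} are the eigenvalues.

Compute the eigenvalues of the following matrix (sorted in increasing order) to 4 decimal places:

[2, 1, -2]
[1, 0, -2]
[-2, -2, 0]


Since M is real symmetric, all three eigenvalues are real; they are the roots of det(λI − M) = λ³ − (tr M) λ² + s λ − det M, where s is the sum of the principal 2×2 minors.
tr M = 2 + 0 + 0 = 2.
s = (2·0 − 1²) + (2·0 − (-2)²) + (0·0 − (-2)²) = -1 + (-4) + (-4) = -9.
det M (expand along row 1) = 2·(-4) − 1·(-4) + (-2)·(-2) = 0.
Characteristic polynomial: λ³ − 2λ² − 9λ = 0.
Substitute λ = y + (tr M)/3 = y + 0.666667 to remove the quadratic term: y³ + p·y + q = 0 with p = s − (tr M)²/3 = -10.333333 and q = −2(tr M)³/27 + (tr M)·s/3 − det M = -6.592593.
Three real roots ⇒ use the trigonometric (Viète) form: r = 2√(−p/3) = 3.711843, φ = arccos(3q/(p·r)) = arccos(0.515641) = 1.029041 rad.
y_k = r·cos(φ/3 − 2πk/3) for k = 0, 1, 2 gives y = 3.495611, -0.666667, -2.828944.
λ_k = y_k + 0.666667 gives λ = 4.1623, 0.0000, -2.1623 (check: the sum is 2.0000 = tr M).

Eigenvalues sorted in increasing order: [-2.1623, 0.0000, 4.1623].


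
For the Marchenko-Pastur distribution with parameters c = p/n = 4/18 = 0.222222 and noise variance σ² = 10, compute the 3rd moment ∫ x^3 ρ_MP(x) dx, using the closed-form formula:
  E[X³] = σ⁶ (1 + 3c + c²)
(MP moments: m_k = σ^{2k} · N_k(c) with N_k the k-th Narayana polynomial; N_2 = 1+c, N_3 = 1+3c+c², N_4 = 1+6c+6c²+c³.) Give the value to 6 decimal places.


E[X³] = σ⁶ (1 + 3c + c²) (third MP moment). With σ² = 10 (so σ⁶ = 1000) and c = 4/18 = 0.222222: E[X³] = 1000 · (1 + 3·0.222222 + (0.222222)²) = 1000 · 1.716049.

So E[X^3] = 1716.049383.


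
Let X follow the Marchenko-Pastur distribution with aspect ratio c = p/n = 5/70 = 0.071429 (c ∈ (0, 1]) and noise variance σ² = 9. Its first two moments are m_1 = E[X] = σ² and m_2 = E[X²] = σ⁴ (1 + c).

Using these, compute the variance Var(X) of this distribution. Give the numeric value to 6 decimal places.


m_1 = E[X] = σ² = 9, so m_1² = 81.
m_2 = E[X²] = σ⁴ (1 + c) = 81 · (1 + 0.071429) = 81 · 1.071429 = 86.785714.
(Note m_2 − m_1² simplifies to c · σ⁴ = 0.071429 · 81.)

Var(X) = m_2 − m_1² = 86.785714 − 81 = 5.785714.


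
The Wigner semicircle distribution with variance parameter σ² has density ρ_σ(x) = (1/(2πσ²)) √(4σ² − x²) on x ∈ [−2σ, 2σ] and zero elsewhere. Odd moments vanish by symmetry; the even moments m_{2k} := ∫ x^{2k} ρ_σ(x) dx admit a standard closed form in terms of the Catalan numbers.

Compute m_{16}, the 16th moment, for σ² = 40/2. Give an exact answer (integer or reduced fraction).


By the scaled semicircle moment identity, m_{2k} = σ^{2k} · C_k with k = 8.
C_8 = (1/(k+1)) · C(2k, k) = (1/9) · C(16, 8) = (1/9) · 12870 = 1430.
σ^{2k} = (σ²)^k = (40/2)^8 = 25600000000.

Therefore m_{16} = σ^{16} · C_8 = 25600000000 · 1430 = 36608000000000.


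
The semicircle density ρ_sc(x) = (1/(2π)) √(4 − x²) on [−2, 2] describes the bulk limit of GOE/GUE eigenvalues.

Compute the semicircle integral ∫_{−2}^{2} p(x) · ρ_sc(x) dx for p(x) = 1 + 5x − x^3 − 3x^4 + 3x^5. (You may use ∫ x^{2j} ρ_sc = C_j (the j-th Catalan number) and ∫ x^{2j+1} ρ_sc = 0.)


Write p(x) = Σ a_i x^i, split into monomials and integrate each against ρ_sc separately.
Using ∫ x^{2j} ρ_sc = C_j = (1/(j+1)) C(2j, j) (Catalan numbers) and ∫ x^{2j+1} ρ_sc = 0 (odd monomials vanish by symmetry):
  i = 0 (even): a_0 · C_{0} = 1 · 1 = 1
  i = 1 (odd): ∫ x^1 ρ_sc = 0 (vanishes)
  i = 3 (odd): ∫ x^3 ρ_sc = 0 (vanishes)
  i = 4 (even): a_4 · C_{2} = -3 · 2 = -6
  i = 5 (odd): ∫ x^5 ρ_sc = 0 (vanishes)

Summing the contributions: ∫_{−2}^{2} p(x) ρ_sc(x) dx = 1 + (-6) = -5.


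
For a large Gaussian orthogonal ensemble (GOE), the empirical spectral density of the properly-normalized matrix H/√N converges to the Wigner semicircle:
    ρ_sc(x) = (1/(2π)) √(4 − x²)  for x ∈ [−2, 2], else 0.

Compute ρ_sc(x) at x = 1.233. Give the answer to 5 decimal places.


ρ_sc(x) = (1/(2π)) √(4 − x²). With x = 1.233:
  4 − x² = 4 − (1.233)² = 4 − 1.520289 = 2.479711.
  √(4 − x²) = 1.574710.
  1/(2π) = 0.159155.
  ρ_sc(1.233) = 0.159155 · 1.574710 = 0.250623.

Rounded to 5 decimal places: ρ_sc(1.233) ≈ 0.25062.


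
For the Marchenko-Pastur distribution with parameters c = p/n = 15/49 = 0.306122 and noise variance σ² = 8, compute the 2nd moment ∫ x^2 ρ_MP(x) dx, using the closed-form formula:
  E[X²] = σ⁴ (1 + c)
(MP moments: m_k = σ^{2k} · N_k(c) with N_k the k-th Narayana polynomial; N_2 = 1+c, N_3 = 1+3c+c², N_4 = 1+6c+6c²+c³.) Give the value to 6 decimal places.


E[X²] = σ⁴ (1 + c) (second MP moment). With σ² = 8 (so σ⁴ = 64) and c = 15/49 = 0.306122: E[X²] = 64 · (1 + 0.306122) = 64 · 1.306122.

So E[X^2] = 83.591837.


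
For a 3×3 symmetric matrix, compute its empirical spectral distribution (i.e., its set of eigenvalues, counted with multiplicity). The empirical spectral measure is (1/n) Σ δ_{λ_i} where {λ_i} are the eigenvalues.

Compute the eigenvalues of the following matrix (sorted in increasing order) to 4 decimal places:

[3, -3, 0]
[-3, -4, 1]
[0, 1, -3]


Since M is real symmetric, all three eigenvalues are real; they are the roots of det(λI − M) = λ³ − (tr M) λ² + s λ − det M, where s is the sum of the principal 2×2 minors.
tr M = 3 + (-4) + (-3) = -4.
s = (3·(-4) − (-3)²) + (3·(-3) − 0²) + ((-4)·(-3) − 1²) = -21 + (-9) + 11 = -19.
det M (expand along row 1) = 3·11 − (-3)·9 + 0·(-3) = 60.
Characteristic polynomial: λ³ + 4λ² − 19λ − 60 = 0.
Substitute λ = y + (tr M)/3 = y − 1.333333 to remove the quadratic term: y³ + p·y + q = 0 with p = s − (tr M)²/3 = -24.333333 and q = −2(tr M)³/27 + (tr M)·s/3 − det M = -29.925926.
Three real roots ⇒ use the trigonometric (Viète) form: r = 2√(−p/3) = 5.696002, φ = arccos(3q/(p·r)) = arccos(0.647735) = 0.866189 rad.
y_k = r·cos(φ/3 − 2πk/3) for k = 0, 1, 2 gives y = 5.460224, -1.325549, -4.134675.
λ_k = y_k − 1.333333 gives λ = 4.1269, -2.6589, -5.4680 (check: the sum is -4.0000 = tr M).

Eigenvalues sorted in increasing order: [-5.4680, -2.6589, 4.1269].


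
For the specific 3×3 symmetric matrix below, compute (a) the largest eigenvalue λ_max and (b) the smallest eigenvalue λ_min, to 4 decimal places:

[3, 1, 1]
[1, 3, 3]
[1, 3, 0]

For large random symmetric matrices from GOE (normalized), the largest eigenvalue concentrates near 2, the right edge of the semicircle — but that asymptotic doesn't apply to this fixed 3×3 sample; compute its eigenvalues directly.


Since M is real symmetric, all three eigenvalues are real; they are the roots of det(λI − M) = λ³ − (tr M) λ² + s λ − det M, where s is the sum of the principal 2×2 minors.
tr M = 3 + 3 + 0 = 6.
s = (3·3 − 1²) + (3·0 − 1²) + (3·0 − 3²) = 8 + (-1) + (-9) = -2.
det M (expand along row 1) = 3·(-9) − 1·(-3) + 1·0 = -24.
Characteristic polynomial: λ³ − 6λ² − 2λ + 24 = 0.
Substitute λ = y + (tr M)/3 = y + 2.000000 to remove the quadratic term: y³ + p·y + q = 0 with p = s − (tr M)²/3 = -14.000000 and q = −2(tr M)³/27 + (tr M)·s/3 − det M = 4.000000.
Three real roots ⇒ use the trigonometric (Viète) form: r = 2√(−p/3) = 4.320494, φ = arccos(3q/(p·r)) = arccos(-0.198390) = 1.770511 rad.
y_k = r·cos(φ/3 − 2πk/3) for k = 0, 1, 2 gives y = 3.589664, 0.287410, -3.877074.
λ_k = y_k + 2.000000 gives λ = 5.5897, 2.2874, -1.8771 (check: the sum is 6.0000 = tr M).

Hence λ_max = 5.5897 and λ_min = -1.8771.
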